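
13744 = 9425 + 4319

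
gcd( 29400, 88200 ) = 29400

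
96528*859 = 82917552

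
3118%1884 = 1234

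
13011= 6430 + 6581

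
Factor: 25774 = 2^1*  7^2*263^1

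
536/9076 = 134/2269=0.06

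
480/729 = 160/243= 0.66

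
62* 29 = 1798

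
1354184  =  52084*26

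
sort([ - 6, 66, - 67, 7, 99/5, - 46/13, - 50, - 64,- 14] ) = [ - 67, - 64, - 50, - 14, - 6, - 46/13,7,99/5, 66]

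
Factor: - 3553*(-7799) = 11^2*17^1*19^1*709^1 = 27709847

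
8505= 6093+2412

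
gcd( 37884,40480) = 44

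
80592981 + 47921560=128514541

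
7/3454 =7/3454 =0.00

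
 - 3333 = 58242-61575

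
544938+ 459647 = 1004585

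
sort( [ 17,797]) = [ 17, 797]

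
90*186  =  16740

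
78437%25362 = 2351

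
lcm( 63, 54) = 378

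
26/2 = 13  =  13.00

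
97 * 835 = 80995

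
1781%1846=1781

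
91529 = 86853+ 4676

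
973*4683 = 4556559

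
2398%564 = 142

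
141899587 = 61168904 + 80730683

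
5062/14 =2531/7 = 361.57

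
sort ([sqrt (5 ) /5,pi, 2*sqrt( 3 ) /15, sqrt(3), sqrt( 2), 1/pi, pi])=[ 2*sqrt( 3 ) /15, 1/pi, sqrt(5) /5, sqrt(2 ), sqrt(3),pi, pi]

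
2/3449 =2/3449= 0.00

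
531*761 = 404091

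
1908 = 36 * 53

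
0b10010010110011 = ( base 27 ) CNQ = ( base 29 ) B4S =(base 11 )7071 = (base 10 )9395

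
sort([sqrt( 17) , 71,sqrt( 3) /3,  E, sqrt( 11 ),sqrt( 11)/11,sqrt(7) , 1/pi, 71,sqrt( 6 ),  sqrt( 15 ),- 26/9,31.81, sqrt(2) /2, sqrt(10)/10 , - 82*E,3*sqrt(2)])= [ - 82*E, - 26/9 , sqrt( 11) /11, sqrt( 10)/10,1/pi,sqrt(3) /3,sqrt(2) /2,sqrt(6), sqrt( 7), E,sqrt( 11 ) , sqrt (15),sqrt ( 17 ),3*sqrt(2),31.81,  71,71 ]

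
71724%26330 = 19064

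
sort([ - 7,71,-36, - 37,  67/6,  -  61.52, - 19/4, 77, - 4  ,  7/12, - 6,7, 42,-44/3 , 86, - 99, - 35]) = [-99, - 61.52 , - 37, - 36, - 35, - 44/3,- 7, - 6 , - 19/4,  -  4 , 7/12,7,  67/6,42,71,  77, 86] 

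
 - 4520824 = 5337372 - 9858196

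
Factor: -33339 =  - 3^1*11113^1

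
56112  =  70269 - 14157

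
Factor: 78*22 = 2^2*3^1*11^1*13^1 = 1716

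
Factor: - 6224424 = -2^3*3^1*167^1 * 1553^1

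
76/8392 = 19/2098 = 0.01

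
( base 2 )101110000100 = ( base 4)232010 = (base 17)a37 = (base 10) 2948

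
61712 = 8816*7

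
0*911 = 0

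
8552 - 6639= 1913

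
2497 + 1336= 3833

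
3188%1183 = 822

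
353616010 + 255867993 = 609484003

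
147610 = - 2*( - 73805 )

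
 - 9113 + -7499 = -16612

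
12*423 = 5076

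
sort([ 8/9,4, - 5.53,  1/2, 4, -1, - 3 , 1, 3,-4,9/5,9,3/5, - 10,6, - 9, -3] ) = [- 10, - 9, - 5.53,-4,  -  3, -3,  -  1,1/2,3/5 , 8/9, 1,9/5,  3  ,  4,4, 6, 9 ] 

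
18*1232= 22176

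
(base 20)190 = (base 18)1e4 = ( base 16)244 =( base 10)580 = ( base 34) h2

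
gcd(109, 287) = 1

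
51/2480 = 51/2480 = 0.02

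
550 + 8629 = 9179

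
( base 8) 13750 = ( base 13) 2a2a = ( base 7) 23562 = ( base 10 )6120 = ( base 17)1430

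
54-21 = 33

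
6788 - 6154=634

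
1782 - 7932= - 6150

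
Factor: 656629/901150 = 2441/3350 =2^( - 1)*5^( - 2 ) * 67^( - 1 )*2441^1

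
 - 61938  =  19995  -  81933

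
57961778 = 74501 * 778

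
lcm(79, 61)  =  4819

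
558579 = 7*79797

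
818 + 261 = 1079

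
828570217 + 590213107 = 1418783324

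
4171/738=5+ 481/738= 5.65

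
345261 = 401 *861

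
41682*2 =83364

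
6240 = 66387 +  -60147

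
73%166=73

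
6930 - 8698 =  - 1768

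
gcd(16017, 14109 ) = 3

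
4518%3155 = 1363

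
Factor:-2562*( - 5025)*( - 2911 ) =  - 37476359550 = - 2^1*3^2*5^2*7^1*41^1*61^1*67^1 * 71^1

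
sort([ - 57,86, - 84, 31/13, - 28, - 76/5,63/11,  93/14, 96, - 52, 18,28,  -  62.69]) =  [ - 84, - 62.69, - 57,-52,  -  28, - 76/5, 31/13, 63/11 , 93/14, 18, 28,86,  96]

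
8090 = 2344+5746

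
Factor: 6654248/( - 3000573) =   -  2^3*3^( - 2)*333397^( - 1)*831781^1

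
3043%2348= 695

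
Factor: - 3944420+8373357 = 4428937   =  37^1*119701^1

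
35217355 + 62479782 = 97697137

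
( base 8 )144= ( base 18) 5A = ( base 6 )244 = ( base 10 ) 100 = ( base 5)400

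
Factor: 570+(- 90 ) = 2^5*3^1*5^1 = 480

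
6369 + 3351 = 9720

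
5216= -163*( - 32)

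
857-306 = 551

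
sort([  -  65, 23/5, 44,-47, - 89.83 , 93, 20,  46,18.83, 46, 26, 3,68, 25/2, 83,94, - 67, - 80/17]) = [ - 89.83, - 67, - 65, - 47 ,-80/17, 3, 23/5, 25/2,18.83, 20, 26, 44, 46,  46,  68, 83,93, 94]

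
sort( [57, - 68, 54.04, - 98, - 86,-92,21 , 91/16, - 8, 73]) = [ - 98, - 92, - 86, - 68, - 8 , 91/16,21, 54.04,57 , 73] 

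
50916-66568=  - 15652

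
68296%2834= 280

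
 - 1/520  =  -1+519/520 = - 0.00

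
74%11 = 8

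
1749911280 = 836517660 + 913393620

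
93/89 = 1+4/89 = 1.04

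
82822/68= 41411/34 =1217.97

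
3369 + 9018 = 12387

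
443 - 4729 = -4286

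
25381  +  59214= 84595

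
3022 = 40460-37438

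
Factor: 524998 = 2^1*23^1*101^1*113^1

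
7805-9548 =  - 1743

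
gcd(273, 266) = 7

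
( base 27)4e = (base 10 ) 122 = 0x7a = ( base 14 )8a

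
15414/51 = 5138/17 = 302.24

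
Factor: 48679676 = 2^2*1531^1*7949^1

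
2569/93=2569/93 = 27.62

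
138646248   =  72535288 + 66110960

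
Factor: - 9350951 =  - 9350951^1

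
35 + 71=106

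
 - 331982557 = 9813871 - 341796428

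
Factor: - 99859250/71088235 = -19971850/14217647  =  - 2^1  *5^2*19^1  *  21023^1* 14217647^( - 1) 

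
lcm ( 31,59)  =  1829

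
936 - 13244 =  - 12308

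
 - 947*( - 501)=474447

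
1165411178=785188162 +380223016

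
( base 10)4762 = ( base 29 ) 5j6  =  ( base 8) 11232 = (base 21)AGG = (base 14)1a42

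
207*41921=8677647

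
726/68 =10 + 23/34  =  10.68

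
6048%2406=1236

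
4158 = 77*54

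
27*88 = 2376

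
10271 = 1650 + 8621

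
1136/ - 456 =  - 3 + 29/57 = - 2.49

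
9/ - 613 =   -  9/613 = - 0.01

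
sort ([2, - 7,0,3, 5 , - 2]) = [ - 7,-2,  0, 2, 3,  5]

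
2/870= 1/435=0.00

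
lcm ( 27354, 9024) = 875328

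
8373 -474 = 7899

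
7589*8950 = 67921550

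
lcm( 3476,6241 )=274604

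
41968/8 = 5246 =5246.00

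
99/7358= 99/7358= 0.01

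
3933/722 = 207/38 = 5.45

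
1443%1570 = 1443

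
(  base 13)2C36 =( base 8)14503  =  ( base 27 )8ne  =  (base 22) d7l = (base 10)6467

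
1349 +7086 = 8435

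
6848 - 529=6319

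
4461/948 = 4+223/316  =  4.71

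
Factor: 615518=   2^1* 307759^1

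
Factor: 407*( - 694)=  - 282458 = - 2^1*11^1*37^1*347^1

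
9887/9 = 9887/9 = 1098.56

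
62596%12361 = 791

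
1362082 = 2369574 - 1007492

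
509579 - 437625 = 71954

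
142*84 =11928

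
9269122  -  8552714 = 716408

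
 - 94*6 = - 564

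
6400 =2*3200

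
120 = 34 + 86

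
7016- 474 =6542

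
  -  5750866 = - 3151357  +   - 2599509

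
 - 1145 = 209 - 1354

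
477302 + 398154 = 875456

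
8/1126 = 4/563 = 0.01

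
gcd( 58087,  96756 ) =1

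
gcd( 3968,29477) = 1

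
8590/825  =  10 + 68/165 = 10.41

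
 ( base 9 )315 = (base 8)401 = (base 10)257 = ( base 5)2012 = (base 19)DA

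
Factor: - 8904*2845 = -25331880 = -2^3*3^1*5^1*7^1*53^1*569^1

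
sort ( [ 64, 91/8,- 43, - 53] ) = [ - 53, - 43 , 91/8,  64 ]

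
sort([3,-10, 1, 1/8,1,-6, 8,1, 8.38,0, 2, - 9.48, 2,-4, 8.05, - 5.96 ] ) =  [ - 10 ,-9.48, - 6,- 5.96,  -  4, 0, 1/8, 1,1, 1 , 2, 2, 3, 8, 8.05,8.38]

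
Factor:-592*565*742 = -248184160 = - 2^5*5^1*7^1 *37^1 * 53^1*113^1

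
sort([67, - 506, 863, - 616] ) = [ - 616,-506,67, 863 ]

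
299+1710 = 2009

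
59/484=59/484 = 0.12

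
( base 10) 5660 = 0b1011000011100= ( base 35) 4LP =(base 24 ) 9JK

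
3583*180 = 644940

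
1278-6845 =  - 5567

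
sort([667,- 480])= [-480 , 667 ] 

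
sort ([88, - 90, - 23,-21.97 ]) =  [ - 90, - 23, - 21.97, 88 ] 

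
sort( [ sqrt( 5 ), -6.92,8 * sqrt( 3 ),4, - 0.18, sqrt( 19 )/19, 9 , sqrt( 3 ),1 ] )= [ - 6.92, - 0.18 , sqrt( 19)/19,1,sqrt(3 ), sqrt( 5),4,9, 8*sqrt (3)]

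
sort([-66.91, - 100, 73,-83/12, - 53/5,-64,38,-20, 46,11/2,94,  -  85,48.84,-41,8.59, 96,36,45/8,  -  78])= [ - 100, - 85,- 78, - 66.91,-64,-41 ,-20, - 53/5,-83/12,  11/2, 45/8,8.59 , 36,38, 46, 48.84,73, 94,96] 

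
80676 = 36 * 2241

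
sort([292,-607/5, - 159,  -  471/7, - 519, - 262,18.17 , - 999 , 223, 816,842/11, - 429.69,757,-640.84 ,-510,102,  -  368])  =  [ - 999, - 640.84,-519,-510,-429.69 ,-368,-262, - 159, - 607/5, - 471/7, 18.17,842/11, 102 , 223, 292,757, 816 ]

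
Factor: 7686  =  2^1* 3^2*7^1*61^1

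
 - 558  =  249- 807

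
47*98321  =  4621087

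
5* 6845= 34225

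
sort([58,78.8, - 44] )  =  [-44,58,78.8]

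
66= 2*33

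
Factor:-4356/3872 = - 9/8 = -2^( - 3)*3^2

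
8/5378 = 4/2689 = 0.00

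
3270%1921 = 1349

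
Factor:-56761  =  - 31^1* 1831^1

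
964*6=5784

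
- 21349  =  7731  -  29080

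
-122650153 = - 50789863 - 71860290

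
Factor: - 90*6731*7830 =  - 2^2*3^5*5^2*29^1*53^1*127^1  =  - 4743335700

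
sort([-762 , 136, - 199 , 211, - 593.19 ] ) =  [ - 762 , - 593.19, -199,  136,211 ] 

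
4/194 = 2/97 = 0.02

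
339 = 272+67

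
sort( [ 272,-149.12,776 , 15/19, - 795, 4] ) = [ - 795,-149.12, 15/19,4, 272,776] 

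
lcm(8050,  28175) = 56350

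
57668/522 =28834/261 = 110.48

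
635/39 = 16+ 11/39 = 16.28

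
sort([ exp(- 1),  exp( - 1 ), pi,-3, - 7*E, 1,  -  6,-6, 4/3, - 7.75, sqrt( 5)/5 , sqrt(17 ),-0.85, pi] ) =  [ - 7 * E,-7.75,  -  6,-6, - 3, - 0.85,exp( - 1), exp( - 1 ), sqrt( 5)/5, 1, 4/3, pi, pi,  sqrt(17 )] 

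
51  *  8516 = 434316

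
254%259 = 254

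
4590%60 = 30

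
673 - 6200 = - 5527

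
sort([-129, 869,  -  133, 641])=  [ - 133, - 129,641, 869]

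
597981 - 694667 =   -  96686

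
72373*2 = 144746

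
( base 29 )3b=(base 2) 1100010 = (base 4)1202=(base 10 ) 98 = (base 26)3k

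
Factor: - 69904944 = -2^4*3^4*53939^1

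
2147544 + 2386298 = 4533842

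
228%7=4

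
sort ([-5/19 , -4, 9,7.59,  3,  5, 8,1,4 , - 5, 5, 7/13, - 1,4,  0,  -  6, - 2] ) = [ - 6, - 5,-4,-2, - 1,-5/19, 0, 7/13,1,3, 4 , 4, 5 , 5, 7.59, 8, 9 ] 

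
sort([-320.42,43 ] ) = [ - 320.42, 43 ] 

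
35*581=20335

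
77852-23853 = 53999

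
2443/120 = 20 + 43/120 = 20.36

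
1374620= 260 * 5287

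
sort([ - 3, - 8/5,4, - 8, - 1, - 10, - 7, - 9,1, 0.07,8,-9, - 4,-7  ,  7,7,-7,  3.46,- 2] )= [ - 10  , - 9, - 9, - 8, - 7, - 7,  -  7, - 4, - 3, - 2, -8/5, - 1,  0.07, 1,3.46,  4,7, 7, 8] 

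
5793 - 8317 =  - 2524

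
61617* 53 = 3265701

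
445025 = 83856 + 361169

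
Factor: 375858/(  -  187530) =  - 471/235 = -3^1*5^( - 1 )*47^(-1)*157^1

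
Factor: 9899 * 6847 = 19^1 * 41^1 * 167^1 * 521^1 = 67778453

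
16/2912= 1/182  =  0.01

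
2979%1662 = 1317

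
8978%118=10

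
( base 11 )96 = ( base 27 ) 3O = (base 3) 10220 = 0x69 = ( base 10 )105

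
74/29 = 2 + 16/29 = 2.55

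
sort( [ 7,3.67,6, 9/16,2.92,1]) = [9/16, 1,2.92, 3.67, 6, 7 ] 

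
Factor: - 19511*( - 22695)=442802145 =3^1*5^1*17^1 * 89^1*109^1*179^1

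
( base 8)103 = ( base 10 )67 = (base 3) 2111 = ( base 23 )2l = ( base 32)23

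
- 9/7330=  - 1 + 7321/7330 = - 0.00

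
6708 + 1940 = 8648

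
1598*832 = 1329536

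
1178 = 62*19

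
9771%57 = 24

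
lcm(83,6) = 498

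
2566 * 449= 1152134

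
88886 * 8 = 711088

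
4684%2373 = 2311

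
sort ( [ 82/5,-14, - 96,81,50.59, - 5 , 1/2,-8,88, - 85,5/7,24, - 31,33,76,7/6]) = [ - 96, - 85, - 31, - 14, - 8, - 5, 1/2,5/7,7/6, 82/5,24, 33,  50.59,76,81,88 ] 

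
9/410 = 9/410 = 0.02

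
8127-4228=3899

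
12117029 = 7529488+4587541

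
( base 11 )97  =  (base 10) 106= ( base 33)37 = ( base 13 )82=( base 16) 6a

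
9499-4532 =4967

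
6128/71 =86+22/71  =  86.31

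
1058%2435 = 1058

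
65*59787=3886155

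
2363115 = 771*3065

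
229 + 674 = 903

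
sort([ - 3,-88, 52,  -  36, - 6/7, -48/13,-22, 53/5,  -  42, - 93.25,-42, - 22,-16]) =[-93.25,  -  88, - 42, - 42, - 36,  -  22, - 22, - 16, - 48/13 , - 3,-6/7 , 53/5,52 ]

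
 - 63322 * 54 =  - 3419388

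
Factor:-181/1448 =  - 1/8 = - 2^( - 3) 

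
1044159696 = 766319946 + 277839750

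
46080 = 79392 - 33312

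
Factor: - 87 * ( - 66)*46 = 2^2*3^2*11^1*23^1*29^1 =264132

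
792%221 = 129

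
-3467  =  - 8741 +5274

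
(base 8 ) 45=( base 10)37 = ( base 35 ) 12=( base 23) 1E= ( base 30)17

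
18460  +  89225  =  107685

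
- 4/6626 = -2/3313=- 0.00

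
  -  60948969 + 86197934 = 25248965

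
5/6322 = 5/6322 = 0.00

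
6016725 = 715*8415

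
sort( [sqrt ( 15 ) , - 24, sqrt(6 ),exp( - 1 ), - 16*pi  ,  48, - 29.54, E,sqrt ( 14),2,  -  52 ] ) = [-52 ,-16*pi, - 29.54,-24,exp(-1 ),2,sqrt (6), E, sqrt( 14),sqrt(15),48] 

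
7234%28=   10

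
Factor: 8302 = 2^1*7^1*593^1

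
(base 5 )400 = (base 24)44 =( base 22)4C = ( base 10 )100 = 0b1100100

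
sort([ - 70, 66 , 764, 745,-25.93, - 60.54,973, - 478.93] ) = [ - 478.93, - 70, - 60.54, - 25.93,66,  745,764, 973]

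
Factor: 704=2^6*11^1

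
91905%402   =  249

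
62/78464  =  31/39232 =0.00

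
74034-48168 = 25866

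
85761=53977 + 31784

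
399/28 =14 + 1/4 = 14.25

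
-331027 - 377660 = -708687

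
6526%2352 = 1822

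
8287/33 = 8287/33=251.12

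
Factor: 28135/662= 85/2 = 2^( - 1)*5^1 *17^1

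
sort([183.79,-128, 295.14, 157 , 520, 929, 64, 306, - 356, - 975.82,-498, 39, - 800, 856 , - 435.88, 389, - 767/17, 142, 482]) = [ - 975.82,-800, - 498, - 435.88,-356, - 128, - 767/17, 39,64, 142,157, 183.79,295.14,306, 389, 482, 520,856,929 ]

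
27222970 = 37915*718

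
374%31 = 2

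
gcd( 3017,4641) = 7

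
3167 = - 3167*( - 1 ) 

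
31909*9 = 287181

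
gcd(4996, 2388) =4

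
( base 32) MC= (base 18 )23e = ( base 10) 716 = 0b1011001100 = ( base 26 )11E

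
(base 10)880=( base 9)1177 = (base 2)1101110000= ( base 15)3DA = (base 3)1012121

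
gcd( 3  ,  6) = 3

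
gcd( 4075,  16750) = 25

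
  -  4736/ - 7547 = 4736/7547 = 0.63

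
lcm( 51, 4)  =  204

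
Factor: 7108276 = 2^2* 7^1* 253867^1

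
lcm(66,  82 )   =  2706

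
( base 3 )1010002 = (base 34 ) NU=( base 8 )1454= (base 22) 1ek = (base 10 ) 812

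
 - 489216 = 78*(-6272) 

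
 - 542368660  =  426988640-969357300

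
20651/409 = 20651/409 = 50.49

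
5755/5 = 1151 = 1151.00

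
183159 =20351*9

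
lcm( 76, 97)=7372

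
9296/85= 109+31/85= 109.36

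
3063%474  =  219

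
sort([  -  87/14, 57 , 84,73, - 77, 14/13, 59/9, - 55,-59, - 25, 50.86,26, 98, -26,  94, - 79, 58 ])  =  [ - 79, - 77, - 59, - 55 , - 26, - 25, - 87/14,  14/13,59/9, 26, 50.86, 57,  58, 73, 84, 94, 98 ]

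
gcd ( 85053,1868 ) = 1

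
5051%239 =32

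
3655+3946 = 7601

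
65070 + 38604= 103674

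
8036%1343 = 1321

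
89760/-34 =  -2640 + 0/1 = - 2640.00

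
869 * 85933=74675777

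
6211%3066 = 79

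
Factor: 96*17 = 2^5* 3^1*17^1 = 1632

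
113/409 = 113/409 = 0.28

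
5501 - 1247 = 4254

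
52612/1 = 52612 = 52612.00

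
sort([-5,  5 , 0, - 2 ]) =[ - 5,  -  2,0, 5]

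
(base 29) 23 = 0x3d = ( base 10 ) 61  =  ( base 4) 331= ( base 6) 141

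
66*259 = 17094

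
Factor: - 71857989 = -3^3*7^1*380201^1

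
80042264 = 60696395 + 19345869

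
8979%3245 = 2489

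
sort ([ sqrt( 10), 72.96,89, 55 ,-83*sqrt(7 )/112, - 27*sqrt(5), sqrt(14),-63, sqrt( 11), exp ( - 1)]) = [-63,-27 * sqrt (5), - 83 * sqrt(7 )/112, exp( - 1), sqrt (10 ), sqrt(11 ) , sqrt(14 ), 55,72.96, 89 ]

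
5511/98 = 56 + 23/98 = 56.23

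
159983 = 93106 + 66877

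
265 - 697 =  -432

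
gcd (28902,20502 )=6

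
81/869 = 81/869 = 0.09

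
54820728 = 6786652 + 48034076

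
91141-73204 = 17937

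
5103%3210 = 1893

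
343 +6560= 6903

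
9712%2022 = 1624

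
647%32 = 7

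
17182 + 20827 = 38009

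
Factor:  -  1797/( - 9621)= 599/3207 =3^ ( - 1 )*599^1*1069^(  -  1 )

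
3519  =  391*9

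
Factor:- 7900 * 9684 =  - 2^4 * 3^2*5^2 * 79^1 * 269^1 = - 76503600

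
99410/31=99410/31 = 3206.77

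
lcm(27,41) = 1107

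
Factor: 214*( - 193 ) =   -  2^1*107^1*193^1 = - 41302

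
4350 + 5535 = 9885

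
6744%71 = 70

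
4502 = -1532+6034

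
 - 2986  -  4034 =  -7020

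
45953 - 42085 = 3868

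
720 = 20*36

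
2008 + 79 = 2087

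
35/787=35/787 = 0.04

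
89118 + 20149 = 109267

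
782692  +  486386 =1269078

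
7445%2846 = 1753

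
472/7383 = 472/7383 = 0.06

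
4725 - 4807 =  - 82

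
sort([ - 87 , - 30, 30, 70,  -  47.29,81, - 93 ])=[ - 93,-87, - 47.29, - 30,30,70,  81]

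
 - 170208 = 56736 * ( - 3) 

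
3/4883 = 3/4883= 0.00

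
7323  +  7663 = 14986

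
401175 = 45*8915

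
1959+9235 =11194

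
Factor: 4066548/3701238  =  677758/616873= 2^1*19^( - 1 ) * 349^1*971^1*32467^ (- 1 ) 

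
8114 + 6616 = 14730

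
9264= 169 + 9095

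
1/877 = 1/877 = 0.00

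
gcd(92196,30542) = 2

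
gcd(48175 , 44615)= 5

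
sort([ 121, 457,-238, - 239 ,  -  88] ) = [-239, - 238, -88,  121 , 457] 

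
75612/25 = 3024 + 12/25 = 3024.48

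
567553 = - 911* (- 623)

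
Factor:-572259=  - 3^1*190753^1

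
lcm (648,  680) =55080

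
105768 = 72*1469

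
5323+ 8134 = 13457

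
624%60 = 24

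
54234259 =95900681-41666422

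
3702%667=367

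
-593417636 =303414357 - 896831993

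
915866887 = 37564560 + 878302327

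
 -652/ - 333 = 652/333 = 1.96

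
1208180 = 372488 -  - 835692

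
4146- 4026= 120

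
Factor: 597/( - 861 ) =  - 7^ ( - 1)*41^(-1 )*199^1 = - 199/287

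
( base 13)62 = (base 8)120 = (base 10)80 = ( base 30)2k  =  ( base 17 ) 4c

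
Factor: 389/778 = 2^( - 1) = 1/2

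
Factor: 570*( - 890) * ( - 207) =105011100 = 2^2 * 3^3*5^2*19^1*23^1*89^1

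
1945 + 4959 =6904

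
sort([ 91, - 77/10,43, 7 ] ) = [ - 77/10, 7,43,91] 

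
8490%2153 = 2031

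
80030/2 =40015 = 40015.00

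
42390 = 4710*9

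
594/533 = 594/533 = 1.11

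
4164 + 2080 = 6244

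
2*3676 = 7352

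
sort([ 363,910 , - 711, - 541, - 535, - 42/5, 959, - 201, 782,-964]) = [ - 964 , - 711, - 541, - 535 ,- 201, - 42/5, 363,782, 910,959]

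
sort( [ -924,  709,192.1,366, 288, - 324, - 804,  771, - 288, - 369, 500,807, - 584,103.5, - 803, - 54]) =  [ - 924, - 804, - 803, - 584 , - 369 , - 324,-288, - 54,103.5,  192.1, 288,366,  500 , 709,771,807]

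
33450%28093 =5357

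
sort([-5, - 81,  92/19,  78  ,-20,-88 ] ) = [  -  88, - 81,-20,  -  5, 92/19, 78 ] 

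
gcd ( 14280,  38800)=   40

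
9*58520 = 526680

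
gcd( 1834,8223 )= 1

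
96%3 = 0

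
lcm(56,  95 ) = 5320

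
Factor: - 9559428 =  - 2^2*3^1 * 796619^1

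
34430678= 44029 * 782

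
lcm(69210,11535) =69210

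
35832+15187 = 51019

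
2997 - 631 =2366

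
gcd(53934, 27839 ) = 1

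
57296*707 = 40508272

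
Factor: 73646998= 2^1*53^1*694783^1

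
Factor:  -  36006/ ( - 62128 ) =2^( - 3)*3^1*11^ (  -  1)*17^1 =51/88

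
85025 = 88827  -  3802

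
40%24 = 16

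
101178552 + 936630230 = 1037808782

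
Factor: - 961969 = - 113^1*8513^1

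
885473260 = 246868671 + 638604589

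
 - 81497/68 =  - 81497/68 = -1198.49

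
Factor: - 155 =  -5^1 * 31^1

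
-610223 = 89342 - 699565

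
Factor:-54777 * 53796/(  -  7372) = 38773467/97 = 3^2*31^2*97^( - 1)*4483^1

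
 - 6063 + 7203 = 1140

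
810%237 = 99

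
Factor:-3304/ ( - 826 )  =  4 = 2^2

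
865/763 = 1 + 102/763 = 1.13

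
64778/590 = 32389/295 = 109.79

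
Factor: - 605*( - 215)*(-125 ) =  - 16259375 = -5^5*11^2*43^1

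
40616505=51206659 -10590154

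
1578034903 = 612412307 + 965622596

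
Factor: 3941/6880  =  2^( - 5 )*5^(-1)*7^1*43^( - 1)*563^1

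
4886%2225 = 436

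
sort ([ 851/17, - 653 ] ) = [ - 653,  851/17 ] 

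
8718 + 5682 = 14400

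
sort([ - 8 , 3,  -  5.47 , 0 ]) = [  -  8, - 5.47,0, 3 ]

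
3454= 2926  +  528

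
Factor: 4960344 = 2^3*3^1*41^1*71^2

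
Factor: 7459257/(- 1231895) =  - 3^1*5^( - 1 )*7^(-1) *13^1 * 61^(-1)*193^1*577^(-1)*991^1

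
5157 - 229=4928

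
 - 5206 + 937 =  - 4269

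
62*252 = 15624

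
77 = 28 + 49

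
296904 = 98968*3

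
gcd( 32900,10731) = 7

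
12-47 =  - 35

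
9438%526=496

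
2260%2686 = 2260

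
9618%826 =532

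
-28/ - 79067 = 28/79067 = 0.00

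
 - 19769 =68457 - 88226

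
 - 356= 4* ( -89 )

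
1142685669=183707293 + 958978376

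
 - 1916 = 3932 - 5848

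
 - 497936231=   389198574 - 887134805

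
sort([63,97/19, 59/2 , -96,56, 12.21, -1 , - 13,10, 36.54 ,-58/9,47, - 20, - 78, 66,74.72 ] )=[ - 96, - 78, - 20 ,  -  13, - 58/9, - 1, 97/19, 10,12.21,59/2,  36.54,47,56,63,66,74.72] 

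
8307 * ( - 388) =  - 3223116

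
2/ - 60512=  - 1 + 30255/30256 = -0.00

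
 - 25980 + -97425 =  - 123405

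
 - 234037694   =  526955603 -760993297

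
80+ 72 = 152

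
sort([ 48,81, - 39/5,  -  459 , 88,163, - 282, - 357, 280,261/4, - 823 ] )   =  [ - 823, - 459, - 357, - 282, - 39/5,48,  261/4,  81,88, 163,280] 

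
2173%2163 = 10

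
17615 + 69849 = 87464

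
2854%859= 277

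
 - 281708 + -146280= - 427988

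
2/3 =2/3 = 0.67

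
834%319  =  196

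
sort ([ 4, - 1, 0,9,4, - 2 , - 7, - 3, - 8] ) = [ - 8,- 7, - 3, - 2, - 1,  0,4, 4,9]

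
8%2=0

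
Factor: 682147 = 682147^1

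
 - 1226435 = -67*18305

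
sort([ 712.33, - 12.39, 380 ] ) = [-12.39,380, 712.33 ]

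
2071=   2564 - 493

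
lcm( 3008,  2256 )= 9024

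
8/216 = 1/27 = 0.04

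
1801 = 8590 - 6789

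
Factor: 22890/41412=545/986 =2^(- 1)*5^1*17^( - 1)*29^( - 1)*109^1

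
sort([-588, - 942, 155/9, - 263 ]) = [ - 942,-588,-263, 155/9 ] 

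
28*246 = 6888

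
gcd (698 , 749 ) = 1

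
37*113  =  4181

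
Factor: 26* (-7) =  - 182 = -2^1*7^1*13^1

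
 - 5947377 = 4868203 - 10815580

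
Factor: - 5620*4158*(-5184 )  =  2^9*3^7 * 5^1*7^1*11^1*281^1 = 121139504640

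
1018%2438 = 1018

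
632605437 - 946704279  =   -314098842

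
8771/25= 350+ 21/25=350.84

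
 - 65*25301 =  - 1644565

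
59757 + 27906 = 87663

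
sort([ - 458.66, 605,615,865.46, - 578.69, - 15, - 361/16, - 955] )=[ - 955, - 578.69,  -  458.66, - 361/16, - 15,605,615, 865.46 ] 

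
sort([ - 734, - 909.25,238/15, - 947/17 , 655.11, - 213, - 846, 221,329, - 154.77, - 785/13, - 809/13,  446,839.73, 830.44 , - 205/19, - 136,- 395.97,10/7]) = [ - 909.25, - 846, - 734,  -  395.97,-213, - 154.77, - 136, -809/13, - 785/13, - 947/17 ,-205/19, 10/7,238/15,221,329,446 , 655.11, 830.44 , 839.73 ]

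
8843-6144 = 2699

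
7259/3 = 7259/3  =  2419.67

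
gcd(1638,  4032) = 126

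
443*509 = 225487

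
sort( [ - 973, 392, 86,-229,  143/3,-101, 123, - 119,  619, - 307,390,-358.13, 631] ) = [  -  973,-358.13, - 307, - 229,  -  119, - 101,143/3 , 86,123,390,392,619 , 631 ]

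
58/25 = 58/25 = 2.32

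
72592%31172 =10248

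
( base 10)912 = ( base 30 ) 10c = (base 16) 390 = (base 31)td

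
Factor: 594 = 2^1*3^3*11^1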